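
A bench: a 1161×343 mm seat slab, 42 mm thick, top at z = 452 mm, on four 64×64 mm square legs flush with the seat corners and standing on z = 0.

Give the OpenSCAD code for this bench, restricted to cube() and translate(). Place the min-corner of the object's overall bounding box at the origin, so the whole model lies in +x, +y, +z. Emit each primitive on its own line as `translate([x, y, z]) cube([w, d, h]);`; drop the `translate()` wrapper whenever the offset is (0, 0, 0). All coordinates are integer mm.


// leg_h = 452 − 42 = 410
translate([0, 0, 410]) cube([1161, 343, 42]);
cube([64, 64, 410]);
translate([0, 279, 0]) cube([64, 64, 410]);
translate([1097, 0, 0]) cube([64, 64, 410]);
translate([1097, 279, 0]) cube([64, 64, 410]);


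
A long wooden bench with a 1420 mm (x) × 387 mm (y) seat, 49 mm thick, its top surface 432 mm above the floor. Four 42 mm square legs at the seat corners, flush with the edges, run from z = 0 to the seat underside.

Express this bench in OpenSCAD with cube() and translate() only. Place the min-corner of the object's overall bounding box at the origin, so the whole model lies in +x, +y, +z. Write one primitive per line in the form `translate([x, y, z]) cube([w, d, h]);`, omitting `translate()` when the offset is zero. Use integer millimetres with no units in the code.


translate([0, 0, 383]) cube([1420, 387, 49]);
cube([42, 42, 383]);
translate([0, 345, 0]) cube([42, 42, 383]);
translate([1378, 0, 0]) cube([42, 42, 383]);
translate([1378, 345, 0]) cube([42, 42, 383]);


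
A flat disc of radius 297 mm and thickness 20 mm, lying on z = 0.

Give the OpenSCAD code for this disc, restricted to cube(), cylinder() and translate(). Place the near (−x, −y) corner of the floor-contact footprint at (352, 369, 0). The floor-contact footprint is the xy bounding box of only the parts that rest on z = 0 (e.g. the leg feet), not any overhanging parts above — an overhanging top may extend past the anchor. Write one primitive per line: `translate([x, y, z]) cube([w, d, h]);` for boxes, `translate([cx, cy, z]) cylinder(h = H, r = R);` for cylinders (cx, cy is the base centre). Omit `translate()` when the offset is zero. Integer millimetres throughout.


translate([649, 666, 0]) cylinder(h = 20, r = 297);


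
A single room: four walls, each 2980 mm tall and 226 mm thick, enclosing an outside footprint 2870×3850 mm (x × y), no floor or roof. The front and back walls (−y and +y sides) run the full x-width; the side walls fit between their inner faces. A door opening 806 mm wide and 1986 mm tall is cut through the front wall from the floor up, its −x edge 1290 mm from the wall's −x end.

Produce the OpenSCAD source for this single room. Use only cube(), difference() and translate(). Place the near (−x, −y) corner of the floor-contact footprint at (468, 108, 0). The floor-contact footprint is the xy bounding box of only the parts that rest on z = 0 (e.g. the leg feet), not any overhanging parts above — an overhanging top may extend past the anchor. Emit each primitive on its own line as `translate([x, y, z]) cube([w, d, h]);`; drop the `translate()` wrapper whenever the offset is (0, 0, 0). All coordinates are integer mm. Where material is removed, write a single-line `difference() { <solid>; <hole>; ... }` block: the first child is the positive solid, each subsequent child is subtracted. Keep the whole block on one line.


difference() { translate([468, 108, 0]) cube([2870, 226, 2980]); translate([1758, 108, 0]) cube([806, 226, 1986]); }
translate([468, 3732, 0]) cube([2870, 226, 2980]);
translate([468, 334, 0]) cube([226, 3398, 2980]);
translate([3112, 334, 0]) cube([226, 3398, 2980]);


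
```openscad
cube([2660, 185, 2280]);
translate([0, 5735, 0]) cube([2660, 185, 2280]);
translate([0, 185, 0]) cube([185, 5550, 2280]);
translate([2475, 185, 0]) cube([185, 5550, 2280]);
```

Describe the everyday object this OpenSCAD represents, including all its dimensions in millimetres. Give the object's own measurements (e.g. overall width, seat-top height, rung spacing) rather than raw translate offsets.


The wall frame of a small rectangular building: four walls, each 2280 mm tall and 185 mm thick, enclosing a footprint 2660 mm (x) by 5920 mm (y) outside-to-outside, with no floor or roof. The front and back walls (the −y and +y sides) span the full width; the two side walls fit between them.


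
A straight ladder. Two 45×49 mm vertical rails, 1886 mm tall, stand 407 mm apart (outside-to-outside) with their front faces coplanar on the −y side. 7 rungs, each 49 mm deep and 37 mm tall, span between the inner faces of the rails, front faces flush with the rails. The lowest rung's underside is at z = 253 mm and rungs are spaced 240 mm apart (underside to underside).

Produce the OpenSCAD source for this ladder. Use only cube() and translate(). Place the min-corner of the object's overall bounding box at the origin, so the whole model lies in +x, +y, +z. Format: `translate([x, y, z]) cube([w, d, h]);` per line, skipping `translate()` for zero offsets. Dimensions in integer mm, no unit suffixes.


cube([45, 49, 1886]);
translate([362, 0, 0]) cube([45, 49, 1886]);
translate([45, 0, 253]) cube([317, 49, 37]);
translate([45, 0, 493]) cube([317, 49, 37]);
translate([45, 0, 733]) cube([317, 49, 37]);
translate([45, 0, 973]) cube([317, 49, 37]);
translate([45, 0, 1213]) cube([317, 49, 37]);
translate([45, 0, 1453]) cube([317, 49, 37]);
translate([45, 0, 1693]) cube([317, 49, 37]);


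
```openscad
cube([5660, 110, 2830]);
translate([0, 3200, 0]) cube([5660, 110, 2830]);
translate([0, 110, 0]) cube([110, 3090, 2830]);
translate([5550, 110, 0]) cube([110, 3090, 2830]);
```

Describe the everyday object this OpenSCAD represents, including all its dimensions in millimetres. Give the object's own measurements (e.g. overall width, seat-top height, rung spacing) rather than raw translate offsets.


The wall frame of a small rectangular building: four walls, each 2830 mm tall and 110 mm thick, enclosing a footprint 5660 mm (x) by 3310 mm (y) outside-to-outside, with no floor or roof. The front and back walls (the −y and +y sides) span the full width; the two side walls fit between them.


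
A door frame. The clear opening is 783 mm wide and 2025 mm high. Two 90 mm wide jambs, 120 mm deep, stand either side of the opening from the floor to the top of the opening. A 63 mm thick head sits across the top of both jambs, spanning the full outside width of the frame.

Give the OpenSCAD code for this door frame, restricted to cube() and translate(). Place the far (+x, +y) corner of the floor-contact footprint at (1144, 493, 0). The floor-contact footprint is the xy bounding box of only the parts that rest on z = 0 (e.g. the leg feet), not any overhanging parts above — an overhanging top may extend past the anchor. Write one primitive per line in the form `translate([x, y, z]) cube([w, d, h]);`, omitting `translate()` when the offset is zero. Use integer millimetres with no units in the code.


translate([181, 373, 0]) cube([90, 120, 2025]);
translate([1054, 373, 0]) cube([90, 120, 2025]);
translate([181, 373, 2025]) cube([963, 120, 63]);


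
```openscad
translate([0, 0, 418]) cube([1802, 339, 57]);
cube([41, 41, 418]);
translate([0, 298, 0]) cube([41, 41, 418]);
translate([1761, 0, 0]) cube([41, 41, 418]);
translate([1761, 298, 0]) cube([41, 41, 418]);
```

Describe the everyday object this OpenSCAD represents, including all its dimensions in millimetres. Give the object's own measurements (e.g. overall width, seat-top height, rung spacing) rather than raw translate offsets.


A bench: a 1802×339 mm seat slab, 57 mm thick, top at z = 475 mm, on four 41×41 mm square legs flush with the seat corners and standing on z = 0.


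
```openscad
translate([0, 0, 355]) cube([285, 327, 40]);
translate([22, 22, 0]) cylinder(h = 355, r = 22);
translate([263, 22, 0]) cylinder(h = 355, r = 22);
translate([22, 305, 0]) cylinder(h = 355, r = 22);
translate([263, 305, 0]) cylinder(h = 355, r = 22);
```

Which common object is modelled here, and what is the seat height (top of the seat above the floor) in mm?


A stool. The seat height is 395 mm.

A 285×327×40 slab at z = 355 on four corner cylinders — a stool. The seat top is 355 + 40 = 395 mm.


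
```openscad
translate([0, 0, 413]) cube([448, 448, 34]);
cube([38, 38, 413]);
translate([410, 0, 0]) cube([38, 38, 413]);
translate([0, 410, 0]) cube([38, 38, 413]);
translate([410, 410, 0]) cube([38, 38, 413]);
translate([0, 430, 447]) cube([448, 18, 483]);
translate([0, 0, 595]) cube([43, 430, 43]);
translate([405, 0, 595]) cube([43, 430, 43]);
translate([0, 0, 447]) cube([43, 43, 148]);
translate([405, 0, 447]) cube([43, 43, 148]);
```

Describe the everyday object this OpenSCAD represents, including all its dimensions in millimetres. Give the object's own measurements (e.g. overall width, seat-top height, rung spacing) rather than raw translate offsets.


A chair. The seat is a 448×448×34 mm slab with its top at z = 447 mm, on four 38×38 mm corner legs (flush with the seat edges, standing on z = 0). A flat backrest 18 mm thick, 483 mm tall, spans the full seat width and rises from the seat top along its +y edge, rear face flush with the rear of the seat. Two armrests of 43×43 mm section run along each side from the seat's front edge to the front of the backrest, top faces 191 mm above the seat top and outer faces flush with the seat's x-edges; a 43×43 mm post under the front of each armrest stands on the seat at the front corner.


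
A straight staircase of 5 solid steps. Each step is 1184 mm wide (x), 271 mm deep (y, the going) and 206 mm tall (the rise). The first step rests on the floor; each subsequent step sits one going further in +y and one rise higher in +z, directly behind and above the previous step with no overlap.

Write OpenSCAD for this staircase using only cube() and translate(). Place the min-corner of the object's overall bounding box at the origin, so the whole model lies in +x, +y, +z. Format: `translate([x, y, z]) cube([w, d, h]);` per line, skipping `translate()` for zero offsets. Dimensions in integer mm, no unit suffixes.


cube([1184, 271, 206]);
translate([0, 271, 206]) cube([1184, 271, 206]);
translate([0, 542, 412]) cube([1184, 271, 206]);
translate([0, 813, 618]) cube([1184, 271, 206]);
translate([0, 1084, 824]) cube([1184, 271, 206]);


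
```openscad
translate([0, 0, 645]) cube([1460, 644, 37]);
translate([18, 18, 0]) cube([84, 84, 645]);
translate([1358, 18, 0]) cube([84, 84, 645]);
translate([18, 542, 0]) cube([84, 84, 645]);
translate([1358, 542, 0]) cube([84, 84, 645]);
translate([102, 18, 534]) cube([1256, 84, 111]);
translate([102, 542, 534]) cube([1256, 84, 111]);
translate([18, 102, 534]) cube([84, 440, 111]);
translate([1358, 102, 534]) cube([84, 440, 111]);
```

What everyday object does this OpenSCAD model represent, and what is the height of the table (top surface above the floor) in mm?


A table. The table height is 682 mm.

A 1460×644×37 slab sits at z = 645 on four 84 mm square posts — a table. The top surface is at 645 + 37 = 682 mm.


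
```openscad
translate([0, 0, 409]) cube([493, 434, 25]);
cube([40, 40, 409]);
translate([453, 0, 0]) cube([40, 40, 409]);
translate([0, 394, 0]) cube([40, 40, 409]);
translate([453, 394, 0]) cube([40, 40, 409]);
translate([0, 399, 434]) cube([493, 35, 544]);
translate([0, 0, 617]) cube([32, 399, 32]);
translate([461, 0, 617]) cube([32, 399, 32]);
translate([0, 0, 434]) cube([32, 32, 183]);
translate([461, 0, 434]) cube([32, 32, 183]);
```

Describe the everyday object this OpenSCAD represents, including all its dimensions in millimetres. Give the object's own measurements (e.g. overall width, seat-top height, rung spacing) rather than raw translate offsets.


A chair. The seat is a 493×434×25 mm slab with its top at z = 434 mm, on four 40×40 mm corner legs (flush with the seat edges, standing on z = 0). A flat backrest 35 mm thick, 544 mm tall, spans the full seat width and rises from the seat top along its +y edge, rear face flush with the rear of the seat. Two armrests of 32×32 mm section run along each side from the seat's front edge to the front of the backrest, top faces 215 mm above the seat top and outer faces flush with the seat's x-edges; a 32×32 mm post under the front of each armrest stands on the seat at the front corner.


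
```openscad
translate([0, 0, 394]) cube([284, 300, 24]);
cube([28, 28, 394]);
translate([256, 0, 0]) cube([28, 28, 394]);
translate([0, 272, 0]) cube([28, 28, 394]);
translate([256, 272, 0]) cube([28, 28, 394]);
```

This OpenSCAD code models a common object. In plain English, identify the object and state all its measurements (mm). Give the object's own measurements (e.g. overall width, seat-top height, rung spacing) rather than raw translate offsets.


A simple wooden stool: a rectangular seat 284 mm (x) by 300 mm (y), 24 mm thick, top face at z = 418 mm, on four square legs, each 28×28 mm in cross-section. The legs rest on z = 0, each flush with a corner of the seat.


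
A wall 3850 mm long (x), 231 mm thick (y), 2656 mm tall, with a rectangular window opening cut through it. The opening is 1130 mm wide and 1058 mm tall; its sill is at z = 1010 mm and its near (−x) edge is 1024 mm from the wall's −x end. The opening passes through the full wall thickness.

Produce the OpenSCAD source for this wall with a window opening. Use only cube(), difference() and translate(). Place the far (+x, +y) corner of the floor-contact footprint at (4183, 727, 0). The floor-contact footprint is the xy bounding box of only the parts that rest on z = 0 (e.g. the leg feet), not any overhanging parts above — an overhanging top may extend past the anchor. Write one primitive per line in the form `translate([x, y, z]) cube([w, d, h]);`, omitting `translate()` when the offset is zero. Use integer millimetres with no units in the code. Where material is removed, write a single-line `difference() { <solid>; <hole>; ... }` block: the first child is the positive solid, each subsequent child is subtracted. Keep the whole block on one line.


difference() { translate([333, 496, 0]) cube([3850, 231, 2656]); translate([1357, 496, 1010]) cube([1130, 231, 1058]); }


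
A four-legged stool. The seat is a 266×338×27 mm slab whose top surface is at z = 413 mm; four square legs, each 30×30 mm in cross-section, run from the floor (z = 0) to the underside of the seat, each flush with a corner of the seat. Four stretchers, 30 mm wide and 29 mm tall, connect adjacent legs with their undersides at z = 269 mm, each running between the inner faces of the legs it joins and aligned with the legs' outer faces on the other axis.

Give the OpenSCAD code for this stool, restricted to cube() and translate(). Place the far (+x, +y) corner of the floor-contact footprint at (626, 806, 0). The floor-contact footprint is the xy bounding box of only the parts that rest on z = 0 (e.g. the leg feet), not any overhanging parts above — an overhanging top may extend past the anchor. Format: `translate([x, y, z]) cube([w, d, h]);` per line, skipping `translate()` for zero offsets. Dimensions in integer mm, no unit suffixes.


// leg_h = 413 - 27 = 386
// stretcher span = 266 - 2*30 = 206
translate([360, 468, 386]) cube([266, 338, 27]);
translate([360, 468, 0]) cube([30, 30, 386]);
translate([596, 468, 0]) cube([30, 30, 386]);
translate([360, 776, 0]) cube([30, 30, 386]);
translate([596, 776, 0]) cube([30, 30, 386]);
translate([390, 468, 269]) cube([206, 30, 29]);
translate([390, 776, 269]) cube([206, 30, 29]);
translate([360, 498, 269]) cube([30, 278, 29]);
translate([596, 498, 269]) cube([30, 278, 29]);


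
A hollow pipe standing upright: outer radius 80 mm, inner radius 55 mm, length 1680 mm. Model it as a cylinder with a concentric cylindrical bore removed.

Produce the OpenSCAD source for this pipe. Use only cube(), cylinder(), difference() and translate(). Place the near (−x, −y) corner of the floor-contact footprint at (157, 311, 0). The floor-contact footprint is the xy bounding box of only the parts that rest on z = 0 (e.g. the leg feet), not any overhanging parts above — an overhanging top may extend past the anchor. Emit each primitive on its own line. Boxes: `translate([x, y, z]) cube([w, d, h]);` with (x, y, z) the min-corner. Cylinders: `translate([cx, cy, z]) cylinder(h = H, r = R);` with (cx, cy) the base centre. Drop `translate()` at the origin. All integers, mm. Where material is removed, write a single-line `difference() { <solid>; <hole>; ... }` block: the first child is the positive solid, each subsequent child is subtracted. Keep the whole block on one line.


difference() { translate([237, 391, 0]) cylinder(h = 1680, r = 80); translate([237, 391, 0]) cylinder(h = 1680, r = 55); }


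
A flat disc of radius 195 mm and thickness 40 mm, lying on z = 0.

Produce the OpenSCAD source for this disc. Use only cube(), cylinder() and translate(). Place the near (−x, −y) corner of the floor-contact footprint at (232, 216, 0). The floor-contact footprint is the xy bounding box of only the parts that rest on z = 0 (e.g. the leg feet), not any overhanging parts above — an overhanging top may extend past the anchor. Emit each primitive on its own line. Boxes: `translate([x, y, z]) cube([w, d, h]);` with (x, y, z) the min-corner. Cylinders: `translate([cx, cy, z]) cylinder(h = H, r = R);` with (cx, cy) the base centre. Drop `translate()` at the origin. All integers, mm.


translate([427, 411, 0]) cylinder(h = 40, r = 195);


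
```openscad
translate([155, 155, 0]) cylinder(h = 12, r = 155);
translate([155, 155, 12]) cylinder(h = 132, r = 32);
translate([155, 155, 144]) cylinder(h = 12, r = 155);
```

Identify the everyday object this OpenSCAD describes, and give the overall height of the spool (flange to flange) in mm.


A spool. The overall height is 156 mm.

Three coaxial cylinders, large–small–large — a spool. Two 12 mm flanges and a 132 mm core give 12 + 132 + 12 = 156 mm.


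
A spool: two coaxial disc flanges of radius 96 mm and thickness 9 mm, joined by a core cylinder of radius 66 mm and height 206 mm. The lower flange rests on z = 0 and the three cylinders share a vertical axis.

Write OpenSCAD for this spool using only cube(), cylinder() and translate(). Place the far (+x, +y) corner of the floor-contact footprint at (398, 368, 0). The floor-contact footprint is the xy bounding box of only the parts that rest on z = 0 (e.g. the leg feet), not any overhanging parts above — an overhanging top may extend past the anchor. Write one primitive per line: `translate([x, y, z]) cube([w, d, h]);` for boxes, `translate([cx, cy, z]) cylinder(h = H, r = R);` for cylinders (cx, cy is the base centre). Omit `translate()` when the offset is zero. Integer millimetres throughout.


translate([302, 272, 0]) cylinder(h = 9, r = 96);
translate([302, 272, 9]) cylinder(h = 206, r = 66);
translate([302, 272, 215]) cylinder(h = 9, r = 96);


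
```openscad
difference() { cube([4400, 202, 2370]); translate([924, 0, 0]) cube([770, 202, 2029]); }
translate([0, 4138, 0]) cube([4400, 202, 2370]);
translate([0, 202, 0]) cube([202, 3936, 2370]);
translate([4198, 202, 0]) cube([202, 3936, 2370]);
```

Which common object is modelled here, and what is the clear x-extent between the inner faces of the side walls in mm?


A single room. The interior width is 3996 mm.

Four walls enclosing a rectangle with a door in the front wall — a room. Outside width 4400 minus two 202 mm walls gives 3996 mm.


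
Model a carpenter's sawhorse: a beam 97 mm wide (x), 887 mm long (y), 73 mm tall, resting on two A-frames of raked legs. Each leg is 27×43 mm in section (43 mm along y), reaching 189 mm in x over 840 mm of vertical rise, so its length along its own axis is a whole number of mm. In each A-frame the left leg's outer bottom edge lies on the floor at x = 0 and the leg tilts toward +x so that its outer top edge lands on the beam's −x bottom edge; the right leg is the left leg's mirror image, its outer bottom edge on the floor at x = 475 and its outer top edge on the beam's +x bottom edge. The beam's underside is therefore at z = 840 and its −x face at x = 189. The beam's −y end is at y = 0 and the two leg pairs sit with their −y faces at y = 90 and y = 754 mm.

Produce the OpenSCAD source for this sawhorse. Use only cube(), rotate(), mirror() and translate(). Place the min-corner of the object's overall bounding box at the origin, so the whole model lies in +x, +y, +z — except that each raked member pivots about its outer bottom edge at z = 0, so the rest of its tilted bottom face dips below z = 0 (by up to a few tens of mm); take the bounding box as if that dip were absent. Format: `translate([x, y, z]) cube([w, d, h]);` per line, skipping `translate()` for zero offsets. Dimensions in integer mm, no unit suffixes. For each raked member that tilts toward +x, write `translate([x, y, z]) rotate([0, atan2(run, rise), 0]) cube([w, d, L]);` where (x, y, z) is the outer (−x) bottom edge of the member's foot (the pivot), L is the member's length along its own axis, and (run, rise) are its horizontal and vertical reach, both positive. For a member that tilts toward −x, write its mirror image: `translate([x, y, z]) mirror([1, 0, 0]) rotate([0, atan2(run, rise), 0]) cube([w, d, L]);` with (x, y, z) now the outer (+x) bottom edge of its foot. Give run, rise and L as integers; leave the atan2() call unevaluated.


translate([189, 0, 840]) cube([97, 887, 73]);
translate([0, 90, 0]) rotate([0, atan2(189, 840), 0]) cube([27, 43, 861]);
translate([475, 90, 0]) mirror([1, 0, 0]) rotate([0, atan2(189, 840), 0]) cube([27, 43, 861]);
translate([0, 754, 0]) rotate([0, atan2(189, 840), 0]) cube([27, 43, 861]);
translate([475, 754, 0]) mirror([1, 0, 0]) rotate([0, atan2(189, 840), 0]) cube([27, 43, 861]);


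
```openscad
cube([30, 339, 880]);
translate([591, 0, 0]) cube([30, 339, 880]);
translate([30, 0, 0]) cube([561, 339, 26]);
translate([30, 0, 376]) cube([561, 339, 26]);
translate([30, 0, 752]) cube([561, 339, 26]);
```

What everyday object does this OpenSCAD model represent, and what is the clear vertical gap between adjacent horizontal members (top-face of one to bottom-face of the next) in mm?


A bookshelf. The clear shelf gap is 350 mm.

Two tall side panels with 3 horizontal boards between them — a bookshelf. The first two shelf undersides are at z = 0 and z = 376; with shelf thickness 26, the clear gap is 376 − 0 − 26 = 350 mm.


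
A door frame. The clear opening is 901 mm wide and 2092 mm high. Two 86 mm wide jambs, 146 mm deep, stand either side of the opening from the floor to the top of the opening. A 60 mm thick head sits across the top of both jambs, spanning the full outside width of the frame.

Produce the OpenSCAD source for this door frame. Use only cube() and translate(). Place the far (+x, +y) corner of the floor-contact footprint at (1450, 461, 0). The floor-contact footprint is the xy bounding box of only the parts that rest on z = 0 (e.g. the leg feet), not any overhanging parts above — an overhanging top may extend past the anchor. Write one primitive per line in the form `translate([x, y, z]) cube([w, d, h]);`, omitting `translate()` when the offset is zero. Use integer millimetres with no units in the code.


translate([377, 315, 0]) cube([86, 146, 2092]);
translate([1364, 315, 0]) cube([86, 146, 2092]);
translate([377, 315, 2092]) cube([1073, 146, 60]);


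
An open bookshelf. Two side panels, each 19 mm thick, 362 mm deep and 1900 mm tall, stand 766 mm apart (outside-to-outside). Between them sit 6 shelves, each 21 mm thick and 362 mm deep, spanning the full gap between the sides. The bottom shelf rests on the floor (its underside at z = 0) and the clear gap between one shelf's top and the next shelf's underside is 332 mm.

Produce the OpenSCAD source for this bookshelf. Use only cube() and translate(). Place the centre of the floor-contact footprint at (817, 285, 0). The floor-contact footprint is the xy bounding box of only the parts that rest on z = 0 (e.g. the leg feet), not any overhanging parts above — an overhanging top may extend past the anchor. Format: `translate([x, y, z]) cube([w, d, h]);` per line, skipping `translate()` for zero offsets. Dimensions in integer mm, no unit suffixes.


translate([434, 104, 0]) cube([19, 362, 1900]);
translate([1181, 104, 0]) cube([19, 362, 1900]);
translate([453, 104, 0]) cube([728, 362, 21]);
translate([453, 104, 353]) cube([728, 362, 21]);
translate([453, 104, 706]) cube([728, 362, 21]);
translate([453, 104, 1059]) cube([728, 362, 21]);
translate([453, 104, 1412]) cube([728, 362, 21]);
translate([453, 104, 1765]) cube([728, 362, 21]);


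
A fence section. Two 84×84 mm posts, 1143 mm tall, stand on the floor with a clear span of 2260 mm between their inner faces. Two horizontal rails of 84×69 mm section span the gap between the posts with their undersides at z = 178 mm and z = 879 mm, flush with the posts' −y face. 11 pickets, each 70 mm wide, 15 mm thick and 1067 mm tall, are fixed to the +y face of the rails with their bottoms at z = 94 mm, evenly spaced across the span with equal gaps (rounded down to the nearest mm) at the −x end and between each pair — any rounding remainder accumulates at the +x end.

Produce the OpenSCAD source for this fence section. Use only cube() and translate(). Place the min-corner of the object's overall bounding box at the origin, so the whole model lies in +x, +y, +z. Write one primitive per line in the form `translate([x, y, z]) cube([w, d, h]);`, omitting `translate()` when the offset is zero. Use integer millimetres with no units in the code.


cube([84, 84, 1143]);
translate([2344, 0, 0]) cube([84, 84, 1143]);
translate([84, 0, 178]) cube([2260, 84, 69]);
translate([84, 0, 879]) cube([2260, 84, 69]);
translate([208, 84, 94]) cube([70, 15, 1067]);
translate([402, 84, 94]) cube([70, 15, 1067]);
translate([596, 84, 94]) cube([70, 15, 1067]);
translate([790, 84, 94]) cube([70, 15, 1067]);
translate([984, 84, 94]) cube([70, 15, 1067]);
translate([1178, 84, 94]) cube([70, 15, 1067]);
translate([1372, 84, 94]) cube([70, 15, 1067]);
translate([1566, 84, 94]) cube([70, 15, 1067]);
translate([1760, 84, 94]) cube([70, 15, 1067]);
translate([1954, 84, 94]) cube([70, 15, 1067]);
translate([2148, 84, 94]) cube([70, 15, 1067]);


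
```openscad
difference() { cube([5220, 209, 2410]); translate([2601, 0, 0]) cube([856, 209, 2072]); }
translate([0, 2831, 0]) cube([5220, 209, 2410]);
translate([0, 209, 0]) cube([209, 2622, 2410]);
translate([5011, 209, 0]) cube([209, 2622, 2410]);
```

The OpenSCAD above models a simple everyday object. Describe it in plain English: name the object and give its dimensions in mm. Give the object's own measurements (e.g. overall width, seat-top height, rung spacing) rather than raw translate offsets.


A single room: four walls, each 2410 mm tall and 209 mm thick, enclosing an outside footprint 5220×3040 mm (x × y), no floor or roof. The front and back walls (−y and +y sides) run the full x-width; the side walls fit between their inner faces. A door opening 856 mm wide and 2072 mm tall is cut through the front wall from the floor up, its −x edge 2601 mm from the wall's −x end.


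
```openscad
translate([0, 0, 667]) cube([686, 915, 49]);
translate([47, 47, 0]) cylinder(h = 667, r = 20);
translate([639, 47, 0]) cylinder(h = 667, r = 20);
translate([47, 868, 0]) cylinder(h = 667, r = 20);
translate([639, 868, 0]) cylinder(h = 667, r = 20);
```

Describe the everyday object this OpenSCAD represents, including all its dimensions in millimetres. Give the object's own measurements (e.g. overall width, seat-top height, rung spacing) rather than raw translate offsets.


A rectangular dining table. The top is 686×915×49 mm with its upper surface at z = 716 mm. It stands on four round legs of 40 mm diameter, each leg's bounding box inset 27 mm from the nearest pair of top edges, running from the floor to the underside of the top.


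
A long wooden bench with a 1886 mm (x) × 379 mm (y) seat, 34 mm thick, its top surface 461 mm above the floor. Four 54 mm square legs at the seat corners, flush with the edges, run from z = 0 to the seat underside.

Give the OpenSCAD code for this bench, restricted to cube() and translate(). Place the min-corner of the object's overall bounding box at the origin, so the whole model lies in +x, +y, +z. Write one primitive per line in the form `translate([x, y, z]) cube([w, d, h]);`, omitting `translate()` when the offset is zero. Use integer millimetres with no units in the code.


// leg_h = 461 − 34 = 427
translate([0, 0, 427]) cube([1886, 379, 34]);
cube([54, 54, 427]);
translate([0, 325, 0]) cube([54, 54, 427]);
translate([1832, 0, 0]) cube([54, 54, 427]);
translate([1832, 325, 0]) cube([54, 54, 427]);


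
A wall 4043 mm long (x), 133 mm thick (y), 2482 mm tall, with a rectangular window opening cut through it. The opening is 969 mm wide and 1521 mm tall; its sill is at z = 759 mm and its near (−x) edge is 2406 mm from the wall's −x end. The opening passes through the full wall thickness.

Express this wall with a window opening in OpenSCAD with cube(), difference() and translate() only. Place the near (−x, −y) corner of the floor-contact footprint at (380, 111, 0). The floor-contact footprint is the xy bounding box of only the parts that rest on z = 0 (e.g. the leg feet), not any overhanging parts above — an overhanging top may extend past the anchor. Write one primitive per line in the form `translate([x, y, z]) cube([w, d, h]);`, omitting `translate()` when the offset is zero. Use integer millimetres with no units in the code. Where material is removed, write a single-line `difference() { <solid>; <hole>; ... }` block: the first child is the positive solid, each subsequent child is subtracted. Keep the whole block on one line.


difference() { translate([380, 111, 0]) cube([4043, 133, 2482]); translate([2786, 111, 759]) cube([969, 133, 1521]); }


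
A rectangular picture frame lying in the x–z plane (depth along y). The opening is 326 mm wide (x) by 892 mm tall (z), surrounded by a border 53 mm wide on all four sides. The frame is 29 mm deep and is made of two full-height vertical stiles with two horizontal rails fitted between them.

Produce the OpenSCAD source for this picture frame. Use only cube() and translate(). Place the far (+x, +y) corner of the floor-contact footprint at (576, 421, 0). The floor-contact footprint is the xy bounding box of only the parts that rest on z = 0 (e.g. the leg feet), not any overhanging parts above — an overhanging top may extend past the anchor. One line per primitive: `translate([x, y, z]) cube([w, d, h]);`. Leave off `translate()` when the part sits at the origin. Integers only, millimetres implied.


translate([144, 392, 0]) cube([53, 29, 998]);
translate([523, 392, 0]) cube([53, 29, 998]);
translate([197, 392, 0]) cube([326, 29, 53]);
translate([197, 392, 945]) cube([326, 29, 53]);


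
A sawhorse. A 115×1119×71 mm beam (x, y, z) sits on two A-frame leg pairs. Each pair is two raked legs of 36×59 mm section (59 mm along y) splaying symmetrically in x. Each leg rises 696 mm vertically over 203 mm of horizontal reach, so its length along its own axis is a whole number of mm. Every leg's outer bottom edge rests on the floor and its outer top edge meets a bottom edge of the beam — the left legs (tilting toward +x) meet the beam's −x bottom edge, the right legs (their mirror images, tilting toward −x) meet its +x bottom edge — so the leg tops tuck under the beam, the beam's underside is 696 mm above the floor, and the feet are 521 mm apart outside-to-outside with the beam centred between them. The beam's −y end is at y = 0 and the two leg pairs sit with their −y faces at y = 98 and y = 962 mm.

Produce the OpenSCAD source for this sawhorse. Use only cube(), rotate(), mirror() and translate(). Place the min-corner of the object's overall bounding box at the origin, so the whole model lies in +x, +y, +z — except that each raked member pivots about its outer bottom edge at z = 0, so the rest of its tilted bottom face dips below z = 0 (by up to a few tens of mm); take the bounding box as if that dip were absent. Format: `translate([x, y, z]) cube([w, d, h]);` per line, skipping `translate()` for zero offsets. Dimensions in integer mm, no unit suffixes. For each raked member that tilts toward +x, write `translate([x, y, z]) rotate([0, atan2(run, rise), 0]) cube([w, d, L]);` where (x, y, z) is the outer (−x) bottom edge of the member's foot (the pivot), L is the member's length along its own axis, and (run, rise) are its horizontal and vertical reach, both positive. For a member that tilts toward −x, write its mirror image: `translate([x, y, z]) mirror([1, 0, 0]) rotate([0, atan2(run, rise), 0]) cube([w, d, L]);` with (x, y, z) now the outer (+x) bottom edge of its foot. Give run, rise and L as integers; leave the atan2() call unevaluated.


translate([203, 0, 696]) cube([115, 1119, 71]);
translate([0, 98, 0]) rotate([0, atan2(203, 696), 0]) cube([36, 59, 725]);
translate([521, 98, 0]) mirror([1, 0, 0]) rotate([0, atan2(203, 696), 0]) cube([36, 59, 725]);
translate([0, 962, 0]) rotate([0, atan2(203, 696), 0]) cube([36, 59, 725]);
translate([521, 962, 0]) mirror([1, 0, 0]) rotate([0, atan2(203, 696), 0]) cube([36, 59, 725]);


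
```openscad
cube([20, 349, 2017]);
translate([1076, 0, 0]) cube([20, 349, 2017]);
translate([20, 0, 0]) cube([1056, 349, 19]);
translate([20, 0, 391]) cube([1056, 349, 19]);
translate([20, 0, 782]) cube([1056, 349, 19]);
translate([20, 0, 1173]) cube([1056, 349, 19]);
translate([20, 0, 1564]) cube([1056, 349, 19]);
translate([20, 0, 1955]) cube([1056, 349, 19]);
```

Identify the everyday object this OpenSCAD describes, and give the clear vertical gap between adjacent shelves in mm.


A bookshelf. The clear shelf gap is 372 mm.

Two tall side panels with 6 horizontal boards between them — a bookshelf. The first two shelf undersides are at z = 0 and z = 391; with shelf thickness 19, the clear gap is 391 − 0 − 19 = 372 mm.


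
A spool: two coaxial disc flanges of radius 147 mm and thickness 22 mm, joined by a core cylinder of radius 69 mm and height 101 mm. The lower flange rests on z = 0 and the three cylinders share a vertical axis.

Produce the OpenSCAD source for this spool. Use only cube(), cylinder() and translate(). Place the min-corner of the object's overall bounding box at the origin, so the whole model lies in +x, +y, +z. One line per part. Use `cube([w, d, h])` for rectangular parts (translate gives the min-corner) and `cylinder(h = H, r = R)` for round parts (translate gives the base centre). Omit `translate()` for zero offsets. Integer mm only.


translate([147, 147, 0]) cylinder(h = 22, r = 147);
translate([147, 147, 22]) cylinder(h = 101, r = 69);
translate([147, 147, 123]) cylinder(h = 22, r = 147);


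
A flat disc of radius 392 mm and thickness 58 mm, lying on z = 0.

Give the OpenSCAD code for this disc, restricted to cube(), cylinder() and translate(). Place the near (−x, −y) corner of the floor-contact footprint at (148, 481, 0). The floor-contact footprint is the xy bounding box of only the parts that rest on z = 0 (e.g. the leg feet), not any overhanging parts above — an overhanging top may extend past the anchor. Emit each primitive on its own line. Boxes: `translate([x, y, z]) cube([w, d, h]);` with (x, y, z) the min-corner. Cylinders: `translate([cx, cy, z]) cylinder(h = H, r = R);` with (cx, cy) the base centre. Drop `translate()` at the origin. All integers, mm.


translate([540, 873, 0]) cylinder(h = 58, r = 392);


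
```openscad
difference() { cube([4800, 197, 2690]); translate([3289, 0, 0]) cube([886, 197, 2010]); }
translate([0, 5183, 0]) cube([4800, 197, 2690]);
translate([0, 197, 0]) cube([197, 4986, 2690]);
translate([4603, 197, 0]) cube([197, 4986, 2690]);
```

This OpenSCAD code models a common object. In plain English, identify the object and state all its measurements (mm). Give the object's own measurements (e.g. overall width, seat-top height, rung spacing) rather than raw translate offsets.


A single room: four walls, each 2690 mm tall and 197 mm thick, enclosing an outside footprint 4800×5380 mm (x × y), no floor or roof. The front and back walls (−y and +y sides) run the full x-width; the side walls fit between their inner faces. A door opening 886 mm wide and 2010 mm tall is cut through the front wall from the floor up, its −x edge 3289 mm from the wall's −x end.


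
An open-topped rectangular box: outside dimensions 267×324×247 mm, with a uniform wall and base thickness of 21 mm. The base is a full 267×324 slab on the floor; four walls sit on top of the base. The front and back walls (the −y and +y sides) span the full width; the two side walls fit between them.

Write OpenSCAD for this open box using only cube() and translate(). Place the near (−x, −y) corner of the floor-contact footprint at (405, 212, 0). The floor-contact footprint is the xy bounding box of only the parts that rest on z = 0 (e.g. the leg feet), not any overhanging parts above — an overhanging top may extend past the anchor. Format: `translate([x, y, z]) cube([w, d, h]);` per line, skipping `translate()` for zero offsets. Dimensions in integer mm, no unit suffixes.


translate([405, 212, 0]) cube([267, 324, 21]);
translate([405, 212, 21]) cube([267, 21, 226]);
translate([405, 515, 21]) cube([267, 21, 226]);
translate([405, 233, 21]) cube([21, 282, 226]);
translate([651, 233, 21]) cube([21, 282, 226]);


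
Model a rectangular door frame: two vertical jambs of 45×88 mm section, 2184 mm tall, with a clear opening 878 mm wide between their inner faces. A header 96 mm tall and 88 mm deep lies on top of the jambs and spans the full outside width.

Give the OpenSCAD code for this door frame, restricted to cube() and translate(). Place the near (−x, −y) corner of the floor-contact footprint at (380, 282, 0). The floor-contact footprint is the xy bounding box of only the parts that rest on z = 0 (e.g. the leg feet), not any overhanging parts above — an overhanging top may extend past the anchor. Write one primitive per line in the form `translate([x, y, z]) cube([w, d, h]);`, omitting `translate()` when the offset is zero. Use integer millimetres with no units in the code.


translate([380, 282, 0]) cube([45, 88, 2184]);
translate([1303, 282, 0]) cube([45, 88, 2184]);
translate([380, 282, 2184]) cube([968, 88, 96]);


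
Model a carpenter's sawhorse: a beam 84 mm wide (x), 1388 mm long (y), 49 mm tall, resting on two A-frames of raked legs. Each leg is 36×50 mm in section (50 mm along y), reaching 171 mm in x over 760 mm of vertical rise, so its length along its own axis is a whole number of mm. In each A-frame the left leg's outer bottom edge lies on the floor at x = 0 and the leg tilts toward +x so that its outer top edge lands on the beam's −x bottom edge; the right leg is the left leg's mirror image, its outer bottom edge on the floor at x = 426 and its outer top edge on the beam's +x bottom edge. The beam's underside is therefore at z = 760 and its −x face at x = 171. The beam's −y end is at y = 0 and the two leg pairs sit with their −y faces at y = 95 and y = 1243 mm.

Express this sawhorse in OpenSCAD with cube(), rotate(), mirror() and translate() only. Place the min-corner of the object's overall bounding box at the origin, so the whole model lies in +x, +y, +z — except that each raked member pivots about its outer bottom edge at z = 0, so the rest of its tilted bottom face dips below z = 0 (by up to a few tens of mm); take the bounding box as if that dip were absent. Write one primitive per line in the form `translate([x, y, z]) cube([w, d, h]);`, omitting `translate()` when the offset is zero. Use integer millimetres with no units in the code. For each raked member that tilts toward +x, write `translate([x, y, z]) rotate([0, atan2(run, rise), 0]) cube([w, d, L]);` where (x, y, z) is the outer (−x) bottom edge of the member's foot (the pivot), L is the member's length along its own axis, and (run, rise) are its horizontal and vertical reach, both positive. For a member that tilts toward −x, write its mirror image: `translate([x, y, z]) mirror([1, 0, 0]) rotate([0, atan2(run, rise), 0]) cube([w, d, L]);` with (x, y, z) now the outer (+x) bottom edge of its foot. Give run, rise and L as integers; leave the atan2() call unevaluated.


// leg length = √(171² + 760²) = 779
// right-leg outer foot x = 2·171 + 84 = 426
// beam min-corner = (171, 0, 760)
translate([171, 0, 760]) cube([84, 1388, 49]);
translate([0, 95, 0]) rotate([0, atan2(171, 760), 0]) cube([36, 50, 779]);
translate([426, 95, 0]) mirror([1, 0, 0]) rotate([0, atan2(171, 760), 0]) cube([36, 50, 779]);
translate([0, 1243, 0]) rotate([0, atan2(171, 760), 0]) cube([36, 50, 779]);
translate([426, 1243, 0]) mirror([1, 0, 0]) rotate([0, atan2(171, 760), 0]) cube([36, 50, 779]);
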